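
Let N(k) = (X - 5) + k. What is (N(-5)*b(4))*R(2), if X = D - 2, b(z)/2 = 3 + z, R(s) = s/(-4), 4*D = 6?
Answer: 147/2 ≈ 73.500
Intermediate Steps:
D = 3/2 (D = (¼)*6 = 3/2 ≈ 1.5000)
R(s) = -s/4 (R(s) = s*(-¼) = -s/4)
b(z) = 6 + 2*z (b(z) = 2*(3 + z) = 6 + 2*z)
X = -½ (X = 3/2 - 2 = -½ ≈ -0.50000)
N(k) = -11/2 + k (N(k) = (-½ - 5) + k = -11/2 + k)
(N(-5)*b(4))*R(2) = ((-11/2 - 5)*(6 + 2*4))*(-¼*2) = -21*(6 + 8)/2*(-½) = -21/2*14*(-½) = -147*(-½) = 147/2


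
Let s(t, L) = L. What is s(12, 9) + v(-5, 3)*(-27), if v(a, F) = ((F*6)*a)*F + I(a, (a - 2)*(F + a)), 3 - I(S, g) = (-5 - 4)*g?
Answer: 3816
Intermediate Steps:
I(S, g) = 3 + 9*g (I(S, g) = 3 - (-5 - 4)*g = 3 - (-9)*g = 3 + 9*g)
v(a, F) = 3 + 6*a*F² + 9*(-2 + a)*(F + a) (v(a, F) = ((F*6)*a)*F + (3 + 9*((a - 2)*(F + a))) = ((6*F)*a)*F + (3 + 9*((-2 + a)*(F + a))) = (6*F*a)*F + (3 + 9*(-2 + a)*(F + a)) = 6*a*F² + (3 + 9*(-2 + a)*(F + a)) = 3 + 6*a*F² + 9*(-2 + a)*(F + a))
s(12, 9) + v(-5, 3)*(-27) = 9 + (3 - 18*3 - 18*(-5) + 9*(-5)² + 6*(-5)*3² + 9*3*(-5))*(-27) = 9 + (3 - 54 + 90 + 9*25 + 6*(-5)*9 - 135)*(-27) = 9 + (3 - 54 + 90 + 225 - 270 - 135)*(-27) = 9 - 141*(-27) = 9 + 3807 = 3816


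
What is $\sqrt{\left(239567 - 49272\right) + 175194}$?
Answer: $\sqrt{365489} \approx 604.56$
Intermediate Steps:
$\sqrt{\left(239567 - 49272\right) + 175194} = \sqrt{190295 + 175194} = \sqrt{365489}$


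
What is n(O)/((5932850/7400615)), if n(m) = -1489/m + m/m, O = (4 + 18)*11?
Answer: -1845713381/287149940 ≈ -6.4277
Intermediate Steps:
O = 242 (O = 22*11 = 242)
n(m) = 1 - 1489/m (n(m) = -1489/m + 1 = 1 - 1489/m)
n(O)/((5932850/7400615)) = ((-1489 + 242)/242)/((5932850/7400615)) = ((1/242)*(-1247))/((5932850*(1/7400615))) = -1247/(242*1186570/1480123) = -1247/242*1480123/1186570 = -1845713381/287149940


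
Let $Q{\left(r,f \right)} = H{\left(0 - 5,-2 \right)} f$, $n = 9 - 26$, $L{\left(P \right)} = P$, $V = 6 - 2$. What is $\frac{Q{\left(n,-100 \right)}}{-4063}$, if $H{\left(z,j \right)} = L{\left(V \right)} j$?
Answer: $- \frac{800}{4063} \approx -0.1969$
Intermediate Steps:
$V = 4$ ($V = 6 - 2 = 4$)
$n = -17$ ($n = 9 - 26 = -17$)
$H{\left(z,j \right)} = 4 j$
$Q{\left(r,f \right)} = - 8 f$ ($Q{\left(r,f \right)} = 4 \left(-2\right) f = - 8 f$)
$\frac{Q{\left(n,-100 \right)}}{-4063} = \frac{\left(-8\right) \left(-100\right)}{-4063} = 800 \left(- \frac{1}{4063}\right) = - \frac{800}{4063}$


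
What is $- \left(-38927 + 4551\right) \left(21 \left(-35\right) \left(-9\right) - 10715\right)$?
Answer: $-140941600$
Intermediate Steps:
$- \left(-38927 + 4551\right) \left(21 \left(-35\right) \left(-9\right) - 10715\right) = - \left(-34376\right) \left(\left(-735\right) \left(-9\right) - 10715\right) = - \left(-34376\right) \left(6615 - 10715\right) = - \left(-34376\right) \left(-4100\right) = \left(-1\right) 140941600 = -140941600$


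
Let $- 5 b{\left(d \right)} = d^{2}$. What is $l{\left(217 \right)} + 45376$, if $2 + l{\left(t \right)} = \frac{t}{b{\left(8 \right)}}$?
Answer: $\frac{2902851}{64} \approx 45357.0$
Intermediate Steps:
$b{\left(d \right)} = - \frac{d^{2}}{5}$
$l{\left(t \right)} = -2 - \frac{5 t}{64}$ ($l{\left(t \right)} = -2 + \frac{t}{\left(- \frac{1}{5}\right) 8^{2}} = -2 + \frac{t}{\left(- \frac{1}{5}\right) 64} = -2 + \frac{t}{- \frac{64}{5}} = -2 + t \left(- \frac{5}{64}\right) = -2 - \frac{5 t}{64}$)
$l{\left(217 \right)} + 45376 = \left(-2 - \frac{1085}{64}\right) + 45376 = - \frac{1213}{64} + 45376 = \frac{2902851}{64}$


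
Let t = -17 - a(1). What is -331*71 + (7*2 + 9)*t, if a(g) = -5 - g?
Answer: -23754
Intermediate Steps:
t = -11 (t = -17 - (-5 - 1*1) = -17 - (-5 - 1) = -17 - 1*(-6) = -17 + 6 = -11)
-331*71 + (7*2 + 9)*t = -331*71 + (7*2 + 9)*(-11) = -23501 + (14 + 9)*(-11) = -23501 + 23*(-11) = -23501 - 253 = -23754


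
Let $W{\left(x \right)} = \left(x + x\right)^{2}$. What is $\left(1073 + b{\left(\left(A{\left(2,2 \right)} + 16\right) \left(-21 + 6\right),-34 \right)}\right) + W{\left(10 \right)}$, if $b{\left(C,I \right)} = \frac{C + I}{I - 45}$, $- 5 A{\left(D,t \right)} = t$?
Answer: $\frac{116635}{79} \approx 1476.4$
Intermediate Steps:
$A{\left(D,t \right)} = - \frac{t}{5}$
$b{\left(C,I \right)} = \frac{C + I}{-45 + I}$
$W{\left(x \right)} = 4 x^{2}$ ($W{\left(x \right)} = \left(2 x\right)^{2} = 4 x^{2}$)
$\left(1073 + b{\left(\left(A{\left(2,2 \right)} + 16\right) \left(-21 + 6\right),-34 \right)}\right) + W{\left(10 \right)} = \left(1073 + \frac{\left(\left(- \frac{1}{5}\right) 2 + 16\right) \left(-21 + 6\right) - 34}{-45 - 34}\right) + 4 \cdot 10^{2} = \left(1073 + \frac{\left(- \frac{2}{5} + 16\right) \left(-15\right) - 34}{-79}\right) + 4 \cdot 100 = \left(1073 - \frac{\frac{78}{5} \left(-15\right) - 34}{79}\right) + 400 = \left(1073 - \frac{-234 - 34}{79}\right) + 400 = \left(1073 - - \frac{268}{79}\right) + 400 = \left(1073 + \frac{268}{79}\right) + 400 = \frac{85035}{79} + 400 = \frac{116635}{79}$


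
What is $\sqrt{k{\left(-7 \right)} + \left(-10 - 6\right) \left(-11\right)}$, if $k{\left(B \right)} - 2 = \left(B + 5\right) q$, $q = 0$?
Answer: $\sqrt{178} \approx 13.342$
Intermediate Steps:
$k{\left(B \right)} = 2$ ($k{\left(B \right)} = 2 + \left(B + 5\right) 0 = 2 + \left(5 + B\right) 0 = 2 + 0 = 2$)
$\sqrt{k{\left(-7 \right)} + \left(-10 - 6\right) \left(-11\right)} = \sqrt{2 + \left(-10 - 6\right) \left(-11\right)} = \sqrt{2 - -176} = \sqrt{2 + 176} = \sqrt{178}$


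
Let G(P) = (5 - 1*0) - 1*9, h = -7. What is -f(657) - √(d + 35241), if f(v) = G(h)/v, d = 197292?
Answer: 4/657 - 3*√25837 ≈ -482.21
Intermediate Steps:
G(P) = -4 (G(P) = (5 + 0) - 9 = 5 - 9 = -4)
f(v) = -4/v
-f(657) - √(d + 35241) = -(-4)/657 - √(197292 + 35241) = -(-4)/657 - √232533 = -1*(-4/657) - 3*√25837 = 4/657 - 3*√25837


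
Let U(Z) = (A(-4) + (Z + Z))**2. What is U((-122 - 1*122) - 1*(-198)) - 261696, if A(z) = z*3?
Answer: -250880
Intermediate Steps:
A(z) = 3*z
U(Z) = (-12 + 2*Z)**2 (U(Z) = (3*(-4) + (Z + Z))**2 = (-12 + 2*Z)**2)
U((-122 - 1*122) - 1*(-198)) - 261696 = 4*(-6 + ((-122 - 1*122) - 1*(-198)))**2 - 261696 = 4*(-6 + ((-122 - 122) + 198))**2 - 261696 = 4*(-6 + (-244 + 198))**2 - 261696 = 4*(-6 - 46)**2 - 261696 = 4*(-52)**2 - 261696 = 4*2704 - 261696 = 10816 - 261696 = -250880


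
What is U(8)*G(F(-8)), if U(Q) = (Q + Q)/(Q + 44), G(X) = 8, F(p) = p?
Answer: 32/13 ≈ 2.4615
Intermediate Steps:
U(Q) = 2*Q/(44 + Q) (U(Q) = (2*Q)/(44 + Q) = 2*Q/(44 + Q))
U(8)*G(F(-8)) = (2*8/(44 + 8))*8 = (2*8/52)*8 = (2*8*(1/52))*8 = (4/13)*8 = 32/13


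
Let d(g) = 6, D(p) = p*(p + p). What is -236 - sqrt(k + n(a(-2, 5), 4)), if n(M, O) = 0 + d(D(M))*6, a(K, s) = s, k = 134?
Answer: -236 - sqrt(170) ≈ -249.04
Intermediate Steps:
D(p) = 2*p**2 (D(p) = p*(2*p) = 2*p**2)
n(M, O) = 36 (n(M, O) = 0 + 6*6 = 0 + 36 = 36)
-236 - sqrt(k + n(a(-2, 5), 4)) = -236 - sqrt(134 + 36) = -236 - sqrt(170)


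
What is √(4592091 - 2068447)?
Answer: 2*√630911 ≈ 1588.6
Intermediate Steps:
√(4592091 - 2068447) = √2523644 = 2*√630911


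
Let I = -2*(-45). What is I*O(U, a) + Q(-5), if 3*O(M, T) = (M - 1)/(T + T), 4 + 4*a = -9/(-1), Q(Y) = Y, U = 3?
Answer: 19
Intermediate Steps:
I = 90
a = 5/4 (a = -1 + (-9/(-1))/4 = -1 + (-9*(-1))/4 = -1 + (¼)*9 = -1 + 9/4 = 5/4 ≈ 1.2500)
O(M, T) = (-1 + M)/(6*T) (O(M, T) = ((M - 1)/(T + T))/3 = ((-1 + M)/((2*T)))/3 = ((-1 + M)*(1/(2*T)))/3 = ((-1 + M)/(2*T))/3 = (-1 + M)/(6*T))
I*O(U, a) + Q(-5) = 90*((-1 + 3)/(6*(5/4))) - 5 = 90*((⅙)*(⅘)*2) - 5 = 90*(4/15) - 5 = 24 - 5 = 19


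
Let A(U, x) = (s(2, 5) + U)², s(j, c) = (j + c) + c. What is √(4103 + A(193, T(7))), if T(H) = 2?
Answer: 124*√3 ≈ 214.77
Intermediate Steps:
s(j, c) = j + 2*c (s(j, c) = (c + j) + c = j + 2*c)
A(U, x) = (12 + U)² (A(U, x) = ((2 + 2*5) + U)² = ((2 + 10) + U)² = (12 + U)²)
√(4103 + A(193, T(7))) = √(4103 + (12 + 193)²) = √(4103 + 205²) = √(4103 + 42025) = √46128 = 124*√3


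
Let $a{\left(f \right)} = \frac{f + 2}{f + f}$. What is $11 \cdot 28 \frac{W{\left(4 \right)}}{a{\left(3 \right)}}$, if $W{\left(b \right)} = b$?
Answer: $\frac{7392}{5} \approx 1478.4$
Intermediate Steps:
$a{\left(f \right)} = \frac{2 + f}{2 f}$
$11 \cdot 28 \frac{W{\left(4 \right)}}{a{\left(3 \right)}} = 11 \cdot 28 \frac{4}{\frac{1}{2} \cdot \frac{1}{3} \left(2 + 3\right)} = 308 \frac{4}{\frac{1}{2} \cdot \frac{1}{3} \cdot 5} = 308 \frac{4}{\frac{5}{6}} = 308 \cdot 4 \cdot \frac{6}{5} = 308 \cdot \frac{24}{5} = \frac{7392}{5}$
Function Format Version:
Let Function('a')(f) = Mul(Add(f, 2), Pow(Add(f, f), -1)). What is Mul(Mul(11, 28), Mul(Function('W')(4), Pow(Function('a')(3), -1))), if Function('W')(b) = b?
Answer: Rational(7392, 5) ≈ 1478.4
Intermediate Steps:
Function('a')(f) = Mul(Rational(1, 2), Pow(f, -1), Add(2, f)) (Function('a')(f) = Mul(Add(2, f), Pow(Mul(2, f), -1)) = Mul(Add(2, f), Mul(Rational(1, 2), Pow(f, -1))) = Mul(Rational(1, 2), Pow(f, -1), Add(2, f)))
Mul(Mul(11, 28), Mul(Function('W')(4), Pow(Function('a')(3), -1))) = Mul(Mul(11, 28), Mul(4, Pow(Mul(Rational(1, 2), Pow(3, -1), Add(2, 3)), -1))) = Mul(308, Mul(4, Pow(Mul(Rational(1, 2), Rational(1, 3), 5), -1))) = Mul(308, Mul(4, Pow(Rational(5, 6), -1))) = Mul(308, Mul(4, Rational(6, 5))) = Mul(308, Rational(24, 5)) = Rational(7392, 5)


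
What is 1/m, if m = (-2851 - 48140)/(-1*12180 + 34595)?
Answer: -22415/50991 ≈ -0.43959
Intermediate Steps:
m = -50991/22415 (m = -50991/(-12180 + 34595) = -50991/22415 ≈ -2.2749)
1/m = 1/(-50991/22415) = -22415/50991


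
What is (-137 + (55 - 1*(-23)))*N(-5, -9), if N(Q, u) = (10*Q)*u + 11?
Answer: -27199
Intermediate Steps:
N(Q, u) = 11 + 10*Q*u (N(Q, u) = 10*Q*u + 11 = 11 + 10*Q*u)
(-137 + (55 - 1*(-23)))*N(-5, -9) = (-137 + (55 - 1*(-23)))*(11 + 10*(-5)*(-9)) = (-137 + (55 + 23))*(11 + 450) = (-137 + 78)*461 = -59*461 = -27199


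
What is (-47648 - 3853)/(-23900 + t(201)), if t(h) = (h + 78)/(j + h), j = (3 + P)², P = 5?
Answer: 13647765/6333221 ≈ 2.1549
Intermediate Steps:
j = 64 (j = (3 + 5)² = 8² = 64)
t(h) = (78 + h)/(64 + h) (t(h) = (h + 78)/(64 + h) = (78 + h)/(64 + h))
(-47648 - 3853)/(-23900 + t(201)) = (-47648 - 3853)/(-23900 + (78 + 201)/(64 + 201)) = -51501/(-23900 + 279/265) = -51501/(-6333221/265) = -51501*(-265/6333221) = 13647765/6333221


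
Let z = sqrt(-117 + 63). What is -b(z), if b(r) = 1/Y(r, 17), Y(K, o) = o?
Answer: -1/17 ≈ -0.058824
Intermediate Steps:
z = 3*I*sqrt(6) (z = sqrt(-54) = 3*I*sqrt(6) ≈ 7.3485*I)
b(r) = 1/17
-b(z) = -1*1/17 = -1/17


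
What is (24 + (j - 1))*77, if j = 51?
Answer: 5698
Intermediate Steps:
(24 + (j - 1))*77 = (24 + (51 - 1))*77 = (24 + 50)*77 = 74*77 = 5698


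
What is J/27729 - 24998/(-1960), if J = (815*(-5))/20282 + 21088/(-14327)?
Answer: 50355100279383407/3948174389462940 ≈ 12.754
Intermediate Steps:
J = -486089341/290580214 (J = -4075*1/20282 + 21088*(-1/14327) = -4075/20282 - 21088/14327 = -486089341/290580214 ≈ -1.6728)
J/27729 - 24998/(-1960) = -486089341/290580214/27729 - 24998/(-1960) = -486089341/290580214*1/27729 - 24998*(-1/1960) = -486089341/8057498754006 + 12499/980 = 50355100279383407/3948174389462940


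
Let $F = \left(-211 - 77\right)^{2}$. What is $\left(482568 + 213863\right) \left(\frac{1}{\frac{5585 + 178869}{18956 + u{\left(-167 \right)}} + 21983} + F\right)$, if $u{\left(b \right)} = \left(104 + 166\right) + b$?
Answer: $\frac{24212592729314352093}{419158451} \approx 5.7765 \cdot 10^{10}$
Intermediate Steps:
$u{\left(b \right)} = 270 + b$
$F = 82944$ ($F = \left(-288\right)^{2} = 82944$)
$\left(482568 + 213863\right) \left(\frac{1}{\frac{5585 + 178869}{18956 + u{\left(-167 \right)}} + 21983} + F\right) = \left(482568 + 213863\right) \left(\frac{1}{\frac{5585 + 178869}{18956 + \left(270 - 167\right)} + 21983} + 82944\right) = 696431 \left(\frac{1}{\frac{184454}{18956 + 103} + 21983} + 82944\right) = 696431 \left(\frac{1}{\frac{184454}{19059} + 21983} + 82944\right) = 696431 \left(\frac{1}{\frac{419158451}{19059}} + 82944\right) = 696431 \left(\frac{19059}{419158451} + 82944\right) = 696431 \cdot \frac{34766678578803}{419158451} = \frac{24212592729314352093}{419158451}$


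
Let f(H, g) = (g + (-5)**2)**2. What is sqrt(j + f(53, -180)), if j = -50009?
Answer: 8*I*sqrt(406) ≈ 161.2*I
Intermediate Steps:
f(H, g) = (25 + g)**2 (f(H, g) = (g + 25)**2 = (25 + g)**2)
sqrt(j + f(53, -180)) = sqrt(-50009 + (25 - 180)**2) = sqrt(-50009 + (-155)**2) = sqrt(-50009 + 24025) = sqrt(-25984) = 8*I*sqrt(406)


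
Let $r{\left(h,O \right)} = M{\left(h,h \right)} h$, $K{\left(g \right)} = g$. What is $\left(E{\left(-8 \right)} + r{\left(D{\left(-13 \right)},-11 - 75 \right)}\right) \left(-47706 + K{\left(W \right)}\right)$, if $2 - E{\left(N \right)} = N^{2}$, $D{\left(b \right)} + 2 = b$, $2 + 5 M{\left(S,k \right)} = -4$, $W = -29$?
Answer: $2100340$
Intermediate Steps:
$M{\left(S,k \right)} = - \frac{6}{5}$ ($M{\left(S,k \right)} = - \frac{2}{5} + \frac{1}{5} \left(-4\right) = - \frac{2}{5} - \frac{4}{5} = - \frac{6}{5}$)
$D{\left(b \right)} = -2 + b$
$E{\left(N \right)} = 2 - N^{2}$
$r{\left(h,O \right)} = - \frac{6 h}{5}$
$\left(E{\left(-8 \right)} + r{\left(D{\left(-13 \right)},-11 - 75 \right)}\right) \left(-47706 + K{\left(W \right)}\right) = \left(\left(2 - \left(-8\right)^{2}\right) - \frac{6 \left(-2 - 13\right)}{5}\right) \left(-47706 - 29\right) = \left(\left(2 - 64\right) - -18\right) \left(-47735\right) = \left(\left(2 - 64\right) + 18\right) \left(-47735\right) = \left(-62 + 18\right) \left(-47735\right) = \left(-44\right) \left(-47735\right) = 2100340$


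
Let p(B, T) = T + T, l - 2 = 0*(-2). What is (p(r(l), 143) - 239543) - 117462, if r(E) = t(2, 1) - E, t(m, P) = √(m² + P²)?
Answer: -356719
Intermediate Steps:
l = 2 (l = 2 + 0*(-2) = 2 + 0 = 2)
t(m, P) = √(P² + m²)
r(E) = √5 - E (r(E) = √(1² + 2²) - E = √(1 + 4) - E = √5 - E)
p(B, T) = 2*T
(p(r(l), 143) - 239543) - 117462 = (2*143 - 239543) - 117462 = (286 - 239543) - 117462 = -239257 - 117462 = -356719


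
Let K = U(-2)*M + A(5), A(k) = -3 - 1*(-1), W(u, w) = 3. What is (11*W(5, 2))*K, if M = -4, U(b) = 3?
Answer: -462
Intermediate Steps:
A(k) = -2 (A(k) = -3 + 1 = -2)
K = -14 (K = 3*(-4) - 2 = -12 - 2 = -14)
(11*W(5, 2))*K = (11*3)*(-14) = 33*(-14) = -462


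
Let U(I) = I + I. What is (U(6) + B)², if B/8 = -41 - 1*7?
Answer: 138384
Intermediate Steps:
B = -384 (B = 8*(-41 - 1*7) = 8*(-41 - 7) = 8*(-48) = -384)
U(I) = 2*I
(U(6) + B)² = (2*6 - 384)² = (12 - 384)² = (-372)² = 138384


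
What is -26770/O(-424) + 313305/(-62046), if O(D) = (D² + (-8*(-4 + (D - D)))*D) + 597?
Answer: -3594787463/689972202 ≈ -5.2100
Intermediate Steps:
O(D) = 597 + D² + 32*D (O(D) = (D² + (-8*(-4 + 0))*D) + 597 = (D² + (-8*(-4))*D) + 597 = (D² + 32*D) + 597 = 597 + D² + 32*D)
-26770/O(-424) + 313305/(-62046) = -26770/(597 + (-424)² + 32*(-424)) + 313305/(-62046) = -26770/(597 + 179776 - 13568) + 313305*(-1/62046) = -26770/166805 - 104435/20682 = -26770*1/166805 - 104435/20682 = -5354/33361 - 104435/20682 = -3594787463/689972202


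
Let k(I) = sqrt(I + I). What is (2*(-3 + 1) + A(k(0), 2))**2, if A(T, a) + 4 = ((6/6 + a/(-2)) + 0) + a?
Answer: 36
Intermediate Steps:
k(I) = sqrt(2)*sqrt(I) (k(I) = sqrt(2*I) = sqrt(2)*sqrt(I))
A(T, a) = -3 + a/2 (A(T, a) = -4 + (((6/6 + a/(-2)) + 0) + a) = -4 + (((6*(1/6) + a*(-1/2)) + 0) + a) = -4 + (((1 - a/2) + 0) + a) = -4 + ((1 - a/2) + a) = -4 + (1 + a/2) = -3 + a/2)
(2*(-3 + 1) + A(k(0), 2))**2 = (2*(-3 + 1) + (-3 + (1/2)*2))**2 = (2*(-2) + (-3 + 1))**2 = (-4 - 2)**2 = (-6)**2 = 36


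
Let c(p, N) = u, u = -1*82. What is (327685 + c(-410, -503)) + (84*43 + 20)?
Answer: 331235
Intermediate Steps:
u = -82
c(p, N) = -82
(327685 + c(-410, -503)) + (84*43 + 20) = (327685 - 82) + (84*43 + 20) = 327603 + (3612 + 20) = 327603 + 3632 = 331235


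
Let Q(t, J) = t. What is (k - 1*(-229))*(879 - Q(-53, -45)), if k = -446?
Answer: -202244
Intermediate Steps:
(k - 1*(-229))*(879 - Q(-53, -45)) = (-446 - 1*(-229))*(879 - 1*(-53)) = (-446 + 229)*(879 + 53) = -217*932 = -202244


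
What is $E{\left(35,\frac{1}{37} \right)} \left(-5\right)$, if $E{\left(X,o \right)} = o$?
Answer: $- \frac{5}{37} \approx -0.13514$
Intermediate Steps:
$E{\left(35,\frac{1}{37} \right)} \left(-5\right) = \frac{1}{37} \left(-5\right) = - \frac{5}{37}$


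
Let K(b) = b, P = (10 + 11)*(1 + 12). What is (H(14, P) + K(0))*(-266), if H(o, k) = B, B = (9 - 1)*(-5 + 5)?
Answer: 0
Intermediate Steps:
P = 273 (P = 21*13 = 273)
B = 0 (B = 8*0 = 0)
H(o, k) = 0
(H(14, P) + K(0))*(-266) = (0 + 0)*(-266) = 0*(-266) = 0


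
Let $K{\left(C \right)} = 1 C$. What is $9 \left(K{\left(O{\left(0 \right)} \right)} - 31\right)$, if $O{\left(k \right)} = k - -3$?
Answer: $-252$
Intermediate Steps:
$O{\left(k \right)} = 3 + k$ ($O{\left(k \right)} = k + 3 = 3 + k$)
$K{\left(C \right)} = C$
$9 \left(K{\left(O{\left(0 \right)} \right)} - 31\right) = 9 \left(\left(3 + 0\right) - 31\right) = 9 \left(3 - 31\right) = 9 \left(-28\right) = -252$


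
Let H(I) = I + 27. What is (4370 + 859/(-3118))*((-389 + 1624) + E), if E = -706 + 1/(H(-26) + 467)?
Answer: 3373132857973/1459224 ≈ 2.3116e+6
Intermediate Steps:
H(I) = 27 + I
E = -330407/468 (E = -706 + 1/((27 - 26) + 467) = -706 + 1/(1 + 467) = -706 + 1/468 = -330407/468 ≈ -706.00)
(4370 + 859/(-3118))*((-389 + 1624) + E) = (4370 + 859/(-3118))*((-389 + 1624) - 330407/468) = (4370 + 859*(-1/3118))*(1235 - 330407/468) = (4370 - 859/3118)*(247573/468) = (13624801/3118)*(247573/468) = 3373132857973/1459224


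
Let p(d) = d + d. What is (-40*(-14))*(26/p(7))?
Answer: 1040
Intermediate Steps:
p(d) = 2*d
(-40*(-14))*(26/p(7)) = (-40*(-14))*(26/((2*7))) = 560*(26/14) = 560*(26*(1/14)) = 560*(13/7) = 1040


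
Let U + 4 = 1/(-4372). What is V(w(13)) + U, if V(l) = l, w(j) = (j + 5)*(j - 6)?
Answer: 533383/4372 ≈ 122.00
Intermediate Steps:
w(j) = (-6 + j)*(5 + j) (w(j) = (5 + j)*(-6 + j) = (-6 + j)*(5 + j))
U = -17489/4372 (U = -4 + 1/(-4372) = -4 - 1/4372 = -17489/4372 ≈ -4.0002)
V(w(13)) + U = (-30 + 13² - 1*13) - 17489/4372 = (-30 + 169 - 13) - 17489/4372 = 126 - 17489/4372 = 533383/4372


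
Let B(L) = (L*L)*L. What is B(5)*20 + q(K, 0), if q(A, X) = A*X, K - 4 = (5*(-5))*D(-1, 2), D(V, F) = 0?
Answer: 2500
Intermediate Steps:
B(L) = L³ (B(L) = L²*L = L³)
K = 4 (K = 4 + (5*(-5))*0 = 4 - 25*0 = 4 + 0 = 4)
B(5)*20 + q(K, 0) = 5³*20 + 4*0 = 125*20 + 0 = 2500 + 0 = 2500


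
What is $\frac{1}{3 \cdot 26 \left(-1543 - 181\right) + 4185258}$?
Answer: $\frac{1}{4050786} \approx 2.4687 \cdot 10^{-7}$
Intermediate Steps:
$\frac{1}{3 \cdot 26 \left(-1543 - 181\right) + 4185258} = \frac{1}{78 \left(-1724\right) + 4185258} = \frac{1}{-134472 + 4185258} = \frac{1}{4050786}$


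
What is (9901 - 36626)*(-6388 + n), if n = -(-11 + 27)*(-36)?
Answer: 155325700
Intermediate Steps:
n = 576 (n = -16*(-36) = -1*(-576) = 576)
(9901 - 36626)*(-6388 + n) = (9901 - 36626)*(-6388 + 576) = -26725*(-5812) = 155325700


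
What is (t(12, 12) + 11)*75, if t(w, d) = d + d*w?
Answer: 12525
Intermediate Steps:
(t(12, 12) + 11)*75 = (12*(1 + 12) + 11)*75 = (12*13 + 11)*75 = (156 + 11)*75 = 167*75 = 12525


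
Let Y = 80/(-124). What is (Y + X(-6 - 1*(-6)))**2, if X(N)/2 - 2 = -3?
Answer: 6724/961 ≈ 6.9969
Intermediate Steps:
X(N) = -2 (X(N) = 4 + 2*(-3) = 4 - 6 = -2)
Y = -20/31 (Y = 80*(-1/124) = -20/31 ≈ -0.64516)
(Y + X(-6 - 1*(-6)))**2 = (-20/31 - 2)**2 = (-82/31)**2 = 6724/961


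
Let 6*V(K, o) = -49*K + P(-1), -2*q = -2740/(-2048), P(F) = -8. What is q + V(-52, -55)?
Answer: 1298425/3072 ≈ 422.66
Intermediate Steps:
q = -685/1024 (q = -(-1370)/(-2048) = -(-1370)*(-1)/2048 = -1/2*685/512 = -685/1024 ≈ -0.66895)
V(K, o) = -4/3 - 49*K/6 (V(K, o) = (-49*K - 8)/6 = (-8 - 49*K)/6 = -4/3 - 49*K/6)
q + V(-52, -55) = -685/1024 + (-4/3 - 49/6*(-52)) = -685/1024 + (-4/3 + 1274/3) = -685/1024 + 1270/3 = 1298425/3072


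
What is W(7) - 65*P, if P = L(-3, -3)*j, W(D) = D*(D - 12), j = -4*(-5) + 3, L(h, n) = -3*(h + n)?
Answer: -26945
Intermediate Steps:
L(h, n) = -3*h - 3*n
j = 23 (j = 20 + 3 = 23)
W(D) = D*(-12 + D)
P = 414 (P = (-3*(-3) - 3*(-3))*23 = (9 + 9)*23 = 18*23 = 414)
W(7) - 65*P = 7*(-12 + 7) - 65*414 = 7*(-5) - 26910 = -35 - 26910 = -26945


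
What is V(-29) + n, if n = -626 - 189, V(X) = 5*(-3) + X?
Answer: -859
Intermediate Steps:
V(X) = -15 + X
n = -815
V(-29) + n = (-15 - 29) - 815 = -44 - 815 = -859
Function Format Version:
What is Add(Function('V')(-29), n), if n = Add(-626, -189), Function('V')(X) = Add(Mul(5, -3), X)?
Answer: -859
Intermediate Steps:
Function('V')(X) = Add(-15, X)
n = -815
Add(Function('V')(-29), n) = Add(Add(-15, -29), -815) = Add(-44, -815) = -859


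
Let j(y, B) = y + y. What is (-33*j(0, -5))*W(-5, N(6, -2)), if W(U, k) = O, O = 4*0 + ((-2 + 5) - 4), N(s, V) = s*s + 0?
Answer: 0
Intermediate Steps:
N(s, V) = s**2 (N(s, V) = s**2 + 0 = s**2)
j(y, B) = 2*y
O = -1 (O = 0 + (3 - 4) = 0 - 1 = -1)
W(U, k) = -1
(-33*j(0, -5))*W(-5, N(6, -2)) = -66*0*(-1) = -33*0*(-1) = 0*(-1) = 0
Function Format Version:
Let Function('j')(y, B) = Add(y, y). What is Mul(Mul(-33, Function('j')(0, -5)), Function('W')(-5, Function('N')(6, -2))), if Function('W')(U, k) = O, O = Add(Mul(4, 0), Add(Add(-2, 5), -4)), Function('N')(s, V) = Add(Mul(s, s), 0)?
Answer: 0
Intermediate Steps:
Function('N')(s, V) = Pow(s, 2) (Function('N')(s, V) = Add(Pow(s, 2), 0) = Pow(s, 2))
Function('j')(y, B) = Mul(2, y)
O = -1 (O = Add(0, Add(3, -4)) = Add(0, -1) = -1)
Function('W')(U, k) = -1
Mul(Mul(-33, Function('j')(0, -5)), Function('W')(-5, Function('N')(6, -2))) = Mul(Mul(-33, Mul(2, 0)), -1) = Mul(Mul(-33, 0), -1) = Mul(0, -1) = 0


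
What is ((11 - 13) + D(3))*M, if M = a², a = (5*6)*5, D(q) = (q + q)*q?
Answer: 360000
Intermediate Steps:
D(q) = 2*q² (D(q) = (2*q)*q = 2*q²)
a = 150 (a = 30*5 = 150)
M = 22500 (M = 150² = 22500)
((11 - 13) + D(3))*M = ((11 - 13) + 2*3²)*22500 = (-2 + 2*9)*22500 = (-2 + 18)*22500 = 16*22500 = 360000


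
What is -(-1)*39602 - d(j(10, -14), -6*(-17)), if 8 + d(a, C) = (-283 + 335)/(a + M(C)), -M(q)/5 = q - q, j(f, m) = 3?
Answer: 118778/3 ≈ 39593.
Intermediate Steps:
M(q) = 0 (M(q) = -5*(q - q) = -5*0 = 0)
d(a, C) = -8 + 52/a (d(a, C) = -8 + (-283 + 335)/(a + 0) = -8 + 52/a)
-(-1)*39602 - d(j(10, -14), -6*(-17)) = -(-1)*39602 - (-8 + 52/3) = -1*(-39602) - (-8 + 52*(⅓)) = 39602 - (-8 + 52/3) = 39602 - 1*28/3 = 39602 - 28/3 = 118778/3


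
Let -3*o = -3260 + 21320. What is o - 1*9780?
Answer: -15800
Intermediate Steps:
o = -6020 (o = -(-3260 + 21320)/3 = -⅓*18060 = -6020)
o - 1*9780 = -6020 - 1*9780 = -6020 - 9780 = -15800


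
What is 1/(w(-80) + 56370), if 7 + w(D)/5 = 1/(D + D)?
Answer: 32/1802719 ≈ 1.7751e-5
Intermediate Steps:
w(D) = -35 + 5/(2*D) (w(D) = -35 + 5/(D + D) = -35 + 5/((2*D)) = -35 + 5*(1/(2*D)) = -35 + 5/(2*D))
1/(w(-80) + 56370) = 1/((-35 + (5/2)/(-80)) + 56370) = 1/((-35 + (5/2)*(-1/80)) + 56370) = 1/((-35 - 1/32) + 56370) = 1/(-1121/32 + 56370) = 1/(1802719/32) = 32/1802719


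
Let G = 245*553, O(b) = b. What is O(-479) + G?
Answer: 135006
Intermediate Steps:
G = 135485
O(-479) + G = -479 + 135485 = 135006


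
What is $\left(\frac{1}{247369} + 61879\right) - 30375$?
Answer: $\frac{7793112977}{247369} \approx 31504.0$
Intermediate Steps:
$\left(\frac{1}{247369} + 61879\right) - 30375 = \frac{15306946352}{247369} - 30375 = \frac{7793112977}{247369}$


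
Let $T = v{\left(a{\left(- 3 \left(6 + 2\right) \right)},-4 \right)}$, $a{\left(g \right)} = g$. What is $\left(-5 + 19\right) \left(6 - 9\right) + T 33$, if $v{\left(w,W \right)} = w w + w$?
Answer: $18174$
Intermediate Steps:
$v{\left(w,W \right)} = w + w^{2}$ ($v{\left(w,W \right)} = w^{2} + w = w + w^{2}$)
$T = 552$ ($T = - 3 \left(6 + 2\right) \left(1 - 3 \left(6 + 2\right)\right) = \left(-3\right) 8 \left(1 - 24\right) = - 24 \left(1 - 24\right) = \left(-24\right) \left(-23\right) = 552$)
$\left(-5 + 19\right) \left(6 - 9\right) + T 33 = \left(-5 + 19\right) \left(6 - 9\right) + 552 \cdot 33 = 14 \left(-3\right) + 18216 = -42 + 18216 = 18174$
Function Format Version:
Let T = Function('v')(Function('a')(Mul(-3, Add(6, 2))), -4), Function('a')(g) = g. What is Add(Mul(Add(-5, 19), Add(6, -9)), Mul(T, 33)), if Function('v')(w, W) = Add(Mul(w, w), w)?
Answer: 18174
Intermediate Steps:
Function('v')(w, W) = Add(w, Pow(w, 2)) (Function('v')(w, W) = Add(Pow(w, 2), w) = Add(w, Pow(w, 2)))
T = 552 (T = Mul(Mul(-3, Add(6, 2)), Add(1, Mul(-3, Add(6, 2)))) = Mul(Mul(-3, 8), Add(1, Mul(-3, 8))) = Mul(-24, Add(1, -24)) = Mul(-24, -23) = 552)
Add(Mul(Add(-5, 19), Add(6, -9)), Mul(T, 33)) = Add(Mul(Add(-5, 19), Add(6, -9)), Mul(552, 33)) = Add(Mul(14, -3), 18216) = Add(-42, 18216) = 18174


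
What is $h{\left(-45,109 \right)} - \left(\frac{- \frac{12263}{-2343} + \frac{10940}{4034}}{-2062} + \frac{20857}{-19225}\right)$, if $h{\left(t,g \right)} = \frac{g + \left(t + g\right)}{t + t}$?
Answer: $- \frac{234217462025929}{281011734315675} \approx -0.83348$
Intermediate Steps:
$h{\left(t,g \right)} = \frac{t + 2 g}{2 t}$ ($h{\left(t,g \right)} = \frac{g + \left(g + t\right)}{2 t} = \left(t + 2 g\right) \frac{1}{2 t} = \frac{t + 2 g}{2 t}$)
$h{\left(-45,109 \right)} - \left(\frac{- \frac{12263}{-2343} + \frac{10940}{4034}}{-2062} + \frac{20857}{-19225}\right) = \frac{109 + \frac{1}{2} \left(-45\right)}{-45} - \left(\frac{- \frac{12263}{-2343} + \frac{10940}{4034}}{-2062} + \frac{20857}{-19225}\right) = - \frac{109 - \frac{45}{2}}{45} - \left(\left(\left(-12263\right) \left(- \frac{1}{2343}\right) + 10940 \cdot \frac{1}{4034}\right) \left(- \frac{1}{2062}\right) + 20857 \left(- \frac{1}{19225}\right)\right) = \left(- \frac{1}{45}\right) \frac{173}{2} - \left(\left(\frac{12263}{2343} + \frac{5470}{2017}\right) \left(- \frac{1}{2062}\right) - \frac{20857}{19225}\right) = - \frac{173}{90} - \left(\frac{37550681}{4725831} \left(- \frac{1}{2062}\right) - \frac{20857}{19225}\right) = - \frac{173}{90} - \left(- \frac{37550681}{9744663522} - \frac{20857}{19225}\right) = - \frac{173}{90} - - \frac{203966358920579}{187341156210450} = - \frac{173}{90} + \frac{203966358920579}{187341156210450} = - \frac{234217462025929}{281011734315675}$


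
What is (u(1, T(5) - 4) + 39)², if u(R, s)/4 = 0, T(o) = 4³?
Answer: 1521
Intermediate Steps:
T(o) = 64
u(R, s) = 0 (u(R, s) = 4*0 = 0)
(u(1, T(5) - 4) + 39)² = (0 + 39)² = 39² = 1521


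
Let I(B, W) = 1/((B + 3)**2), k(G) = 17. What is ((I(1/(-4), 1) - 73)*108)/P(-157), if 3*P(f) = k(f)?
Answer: -2856708/2057 ≈ -1388.8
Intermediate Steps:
P(f) = 17/3 (P(f) = (1/3)*17 = 17/3)
I(B, W) = (3 + B)**(-2) (I(B, W) = 1/((3 + B)**2) = (3 + B)**(-2))
((I(1/(-4), 1) - 73)*108)/P(-157) = (((3 + 1/(-4))**(-2) - 73)*108)/(17/3) = (((3 - 1/4)**(-2) - 73)*108)*(3/17) = (((11/4)**(-2) - 73)*108)*(3/17) = ((16/121 - 73)*108)*(3/17) = -8817/121*108*(3/17) = -952236/121*3/17 = -2856708/2057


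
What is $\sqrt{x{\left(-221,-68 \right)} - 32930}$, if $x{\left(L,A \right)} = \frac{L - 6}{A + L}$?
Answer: $\frac{i \sqrt{9516543}}{17} \approx 181.46 i$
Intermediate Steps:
$x{\left(L,A \right)} = \frac{-6 + L}{A + L}$
$\sqrt{x{\left(-221,-68 \right)} - 32930} = \sqrt{\frac{-6 - 221}{-68 - 221} - 32930} = \sqrt{\frac{1}{-289} \left(-227\right) - 32930} = \sqrt{\left(- \frac{1}{289}\right) \left(-227\right) - 32930} = \sqrt{\frac{227}{289} - 32930} = \sqrt{- \frac{9516543}{289}} = \frac{i \sqrt{9516543}}{17}$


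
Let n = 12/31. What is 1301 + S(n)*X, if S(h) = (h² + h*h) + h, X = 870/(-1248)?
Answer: 64989647/49972 ≈ 1300.5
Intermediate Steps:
n = 12/31 (n = 12*(1/31) = 12/31 ≈ 0.38710)
X = -145/208 (X = 870*(-1/1248) = -145/208 ≈ -0.69711)
S(h) = h + 2*h² (S(h) = (h² + h²) + h = 2*h² + h = h + 2*h²)
1301 + S(n)*X = 1301 + (12*(1 + 2*(12/31))/31)*(-145/208) = 1301 + (12*(1 + 24/31)/31)*(-145/208) = 1301 + ((12/31)*(55/31))*(-145/208) = 1301 + (660/961)*(-145/208) = 1301 - 23925/49972 = 64989647/49972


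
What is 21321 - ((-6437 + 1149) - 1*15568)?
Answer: 42177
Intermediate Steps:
21321 - ((-6437 + 1149) - 1*15568) = 21321 - (-5288 - 15568) = 21321 - 1*(-20856) = 21321 + 20856 = 42177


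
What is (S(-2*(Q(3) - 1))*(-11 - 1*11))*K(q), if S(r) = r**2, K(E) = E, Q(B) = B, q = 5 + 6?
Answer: -3872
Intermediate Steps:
q = 11
(S(-2*(Q(3) - 1))*(-11 - 1*11))*K(q) = ((-2*(3 - 1))**2*(-11 - 1*11))*11 = ((-2*2)**2*(-11 - 11))*11 = ((-4)**2*(-22))*11 = (16*(-22))*11 = -352*11 = -3872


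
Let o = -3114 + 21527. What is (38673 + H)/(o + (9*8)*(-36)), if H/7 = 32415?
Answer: 265578/15821 ≈ 16.786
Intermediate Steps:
o = 18413
H = 226905 (H = 7*32415 = 226905)
(38673 + H)/(o + (9*8)*(-36)) = (38673 + 226905)/(18413 + (9*8)*(-36)) = 265578/(18413 + 72*(-36)) = 265578/(18413 - 2592) = 265578/15821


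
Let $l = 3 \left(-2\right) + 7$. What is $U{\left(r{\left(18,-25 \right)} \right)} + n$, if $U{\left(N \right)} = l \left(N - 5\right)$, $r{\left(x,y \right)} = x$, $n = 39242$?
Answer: $39255$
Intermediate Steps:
$l = 1$ ($l = -6 + 7 = 1$)
$U{\left(N \right)} = -5 + N$ ($U{\left(N \right)} = 1 \left(N - 5\right) = 1 \left(-5 + N\right) = -5 + N$)
$U{\left(r{\left(18,-25 \right)} \right)} + n = \left(-5 + 18\right) + 39242 = 13 + 39242 = 39255$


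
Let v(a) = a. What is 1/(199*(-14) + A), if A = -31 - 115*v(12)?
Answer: -1/4197 ≈ -0.00023827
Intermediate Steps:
A = -1411 (A = -31 - 115*12 = -31 - 1380 = -1411)
1/(199*(-14) + A) = 1/(199*(-14) - 1411) = 1/(-2786 - 1411) = 1/(-4197) = -1/4197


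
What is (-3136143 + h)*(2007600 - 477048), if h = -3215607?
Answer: -9721683666000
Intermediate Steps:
(-3136143 + h)*(2007600 - 477048) = (-3136143 - 3215607)*(2007600 - 477048) = -6351750*1530552 = -9721683666000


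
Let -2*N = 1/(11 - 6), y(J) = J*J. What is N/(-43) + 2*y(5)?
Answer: 21501/430 ≈ 50.002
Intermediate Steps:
y(J) = J**2
N = -1/10 (N = -1/(2*(11 - 6)) = -1/2/5 = -1/2*1/5 = -1/10 ≈ -0.10000)
N/(-43) + 2*y(5) = -1/10/(-43) + 2*5**2 = -1/10*(-1/43) + 2*25 = 1/430 + 50 = 21501/430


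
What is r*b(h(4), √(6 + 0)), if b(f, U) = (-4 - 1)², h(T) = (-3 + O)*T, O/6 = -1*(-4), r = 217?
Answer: 5425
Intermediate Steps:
O = 24 (O = 6*(-1*(-4)) = 6*4 = 24)
h(T) = 21*T (h(T) = (-3 + 24)*T = 21*T)
b(f, U) = 25 (b(f, U) = (-5)² = 25)
r*b(h(4), √(6 + 0)) = 217*25 = 5425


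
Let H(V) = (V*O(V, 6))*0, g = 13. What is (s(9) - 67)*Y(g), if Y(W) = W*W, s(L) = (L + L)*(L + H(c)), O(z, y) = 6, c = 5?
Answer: 16055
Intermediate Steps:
H(V) = 0 (H(V) = (V*6)*0 = (6*V)*0 = 0)
s(L) = 2*L**2 (s(L) = (L + L)*(L + 0) = (2*L)*L = 2*L**2)
Y(W) = W**2
(s(9) - 67)*Y(g) = (2*9**2 - 67)*13**2 = (2*81 - 67)*169 = (162 - 67)*169 = 95*169 = 16055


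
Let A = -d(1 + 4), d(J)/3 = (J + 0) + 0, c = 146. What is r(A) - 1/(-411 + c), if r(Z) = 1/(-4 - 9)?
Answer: -252/3445 ≈ -0.073149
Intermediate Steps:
d(J) = 3*J (d(J) = 3*((J + 0) + 0) = 3*(J + 0) = 3*J)
A = -15 (A = -3*(1 + 4) = -3*5 = -1*15 = -15)
r(Z) = -1/13 (r(Z) = 1/(-13) = -1/13)
r(A) - 1/(-411 + c) = -1/13 - 1/(-411 + 146) = -1/13 - 1/(-265) = -1/13 - 1*(-1/265) = -1/13 + 1/265 = -252/3445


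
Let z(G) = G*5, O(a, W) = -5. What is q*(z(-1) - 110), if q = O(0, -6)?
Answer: 575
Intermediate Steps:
z(G) = 5*G
q = -5
q*(z(-1) - 110) = -5*(5*(-1) - 110) = -5*(-5 - 110) = -5*(-115) = 575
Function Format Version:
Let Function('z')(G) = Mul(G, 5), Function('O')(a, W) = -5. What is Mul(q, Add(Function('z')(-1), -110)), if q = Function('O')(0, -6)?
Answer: 575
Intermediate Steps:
Function('z')(G) = Mul(5, G)
q = -5
Mul(q, Add(Function('z')(-1), -110)) = Mul(-5, Add(Mul(5, -1), -110)) = Mul(-5, Add(-5, -110)) = Mul(-5, -115) = 575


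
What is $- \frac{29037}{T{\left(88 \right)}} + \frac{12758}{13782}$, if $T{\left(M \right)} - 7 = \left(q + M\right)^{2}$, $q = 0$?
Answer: $- \frac{150650338}{53412141} \approx -2.8205$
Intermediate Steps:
$T{\left(M \right)} = 7 + M^{2}$ ($T{\left(M \right)} = 7 + \left(0 + M\right)^{2} = 7 + M^{2}$)
$- \frac{29037}{T{\left(88 \right)}} + \frac{12758}{13782} = - \frac{29037}{7 + 88^{2}} + \frac{12758}{13782} = - \frac{29037}{7 + 7744} + 12758 \cdot \frac{1}{13782} = - \frac{29037}{7751} + \frac{6379}{6891} = - \frac{150650338}{53412141}$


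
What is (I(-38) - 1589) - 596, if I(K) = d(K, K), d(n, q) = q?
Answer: -2223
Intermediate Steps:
I(K) = K
(I(-38) - 1589) - 596 = (-38 - 1589) - 596 = -1627 - 596 = -2223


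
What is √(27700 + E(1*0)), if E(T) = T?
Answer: 10*√277 ≈ 166.43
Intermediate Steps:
√(27700 + E(1*0)) = √(27700 + 1*0) = √(27700 + 0) = √27700 = 10*√277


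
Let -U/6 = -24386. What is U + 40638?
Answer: 186954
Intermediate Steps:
U = 146316 (U = -6*(-24386) = 146316)
U + 40638 = 146316 + 40638 = 186954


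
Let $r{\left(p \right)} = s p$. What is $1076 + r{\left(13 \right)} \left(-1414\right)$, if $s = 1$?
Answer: $-17306$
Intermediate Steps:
$r{\left(p \right)} = p$ ($r{\left(p \right)} = 1 p = p$)
$1076 + r{\left(13 \right)} \left(-1414\right) = 1076 + 13 \left(-1414\right) = 1076 - 18382 = -17306$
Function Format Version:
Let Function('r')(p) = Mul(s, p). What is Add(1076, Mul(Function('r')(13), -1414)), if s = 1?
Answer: -17306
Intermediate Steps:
Function('r')(p) = p (Function('r')(p) = Mul(1, p) = p)
Add(1076, Mul(Function('r')(13), -1414)) = Add(1076, Mul(13, -1414)) = Add(1076, -18382) = -17306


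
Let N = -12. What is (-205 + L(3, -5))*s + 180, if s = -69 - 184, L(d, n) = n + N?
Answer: 56346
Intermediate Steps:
L(d, n) = -12 + n (L(d, n) = n - 12 = -12 + n)
s = -253
(-205 + L(3, -5))*s + 180 = (-205 + (-12 - 5))*(-253) + 180 = (-205 - 17)*(-253) + 180 = -222*(-253) + 180 = 56166 + 180 = 56346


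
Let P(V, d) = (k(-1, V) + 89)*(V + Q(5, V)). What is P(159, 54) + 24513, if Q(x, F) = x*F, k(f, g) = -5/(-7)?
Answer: 770703/7 ≈ 1.1010e+5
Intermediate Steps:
k(f, g) = 5/7 (k(f, g) = -5*(-1/7) = 5/7)
Q(x, F) = F*x
P(V, d) = 3768*V/7 (P(V, d) = (5/7 + 89)*(V + V*5) = 628*(V + 5*V)/7 = 628*(6*V)/7 = 3768*V/7)
P(159, 54) + 24513 = (3768/7)*159 + 24513 = 599112/7 + 24513 = 770703/7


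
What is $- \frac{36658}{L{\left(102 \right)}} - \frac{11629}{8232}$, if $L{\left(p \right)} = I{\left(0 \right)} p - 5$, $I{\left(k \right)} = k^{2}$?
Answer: $\frac{301710511}{41160} \approx 7330.2$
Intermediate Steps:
$L{\left(p \right)} = -5$ ($L{\left(p \right)} = 0^{2} p - 5 = 0 p - 5 = 0 - 5 = -5$)
$- \frac{36658}{L{\left(102 \right)}} - \frac{11629}{8232} = - \frac{36658}{-5} - \frac{11629}{8232} = \left(-36658\right) \left(- \frac{1}{5}\right) - \frac{11629}{8232} = \frac{36658}{5} - \frac{11629}{8232} = \frac{301710511}{41160}$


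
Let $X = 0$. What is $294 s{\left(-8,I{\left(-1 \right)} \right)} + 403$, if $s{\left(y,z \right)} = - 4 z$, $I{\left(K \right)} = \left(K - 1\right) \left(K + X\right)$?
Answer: $-1949$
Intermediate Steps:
$I{\left(K \right)} = K \left(-1 + K\right)$ ($I{\left(K \right)} = \left(K - 1\right) \left(K + 0\right) = \left(-1 + K\right) K = K \left(-1 + K\right)$)
$294 s{\left(-8,I{\left(-1 \right)} \right)} + 403 = 294 \left(- 4 \left(- (-1 - 1)\right)\right) + 403 = 294 \left(- 4 \left(\left(-1\right) \left(-2\right)\right)\right) + 403 = 294 \left(\left(-4\right) 2\right) + 403 = 294 \left(-8\right) + 403 = -2352 + 403 = -1949$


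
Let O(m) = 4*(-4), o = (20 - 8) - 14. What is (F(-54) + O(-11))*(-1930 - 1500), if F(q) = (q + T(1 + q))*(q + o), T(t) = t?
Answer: -20497680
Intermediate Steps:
o = -2 (o = 12 - 14 = -2)
O(m) = -16
F(q) = (1 + 2*q)*(-2 + q) (F(q) = (q + (1 + q))*(q - 2) = (1 + 2*q)*(-2 + q))
(F(-54) + O(-11))*(-1930 - 1500) = ((-2 - 3*(-54) + 2*(-54)²) - 16)*(-1930 - 1500) = ((-2 + 162 + 2*2916) - 16)*(-3430) = ((-2 + 162 + 5832) - 16)*(-3430) = (5992 - 16)*(-3430) = 5976*(-3430) = -20497680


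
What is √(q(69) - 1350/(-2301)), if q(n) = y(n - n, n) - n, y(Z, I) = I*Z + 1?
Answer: I*√39658502/767 ≈ 8.2106*I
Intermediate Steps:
y(Z, I) = 1 + I*Z
q(n) = 1 - n (q(n) = (1 + n*(n - n)) - n = (1 + n*0) - n = (1 + 0) - n = 1 - n)
√(q(69) - 1350/(-2301)) = √((1 - 1*69) - 1350/(-2301)) = √((1 - 69) - 1350*(-1/2301)) = √(-68 + 450/767) = √(-51706/767) = I*√39658502/767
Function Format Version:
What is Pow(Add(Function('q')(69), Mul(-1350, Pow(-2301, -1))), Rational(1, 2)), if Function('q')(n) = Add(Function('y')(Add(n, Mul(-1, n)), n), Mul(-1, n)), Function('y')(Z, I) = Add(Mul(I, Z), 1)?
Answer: Mul(Rational(1, 767), I, Pow(39658502, Rational(1, 2))) ≈ Mul(8.2106, I)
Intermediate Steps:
Function('y')(Z, I) = Add(1, Mul(I, Z))
Function('q')(n) = Add(1, Mul(-1, n)) (Function('q')(n) = Add(Add(1, Mul(n, Add(n, Mul(-1, n)))), Mul(-1, n)) = Add(Add(1, Mul(n, 0)), Mul(-1, n)) = Add(Add(1, 0), Mul(-1, n)) = Add(1, Mul(-1, n)))
Pow(Add(Function('q')(69), Mul(-1350, Pow(-2301, -1))), Rational(1, 2)) = Pow(Add(Add(1, Mul(-1, 69)), Mul(-1350, Pow(-2301, -1))), Rational(1, 2)) = Pow(Add(Add(1, -69), Mul(-1350, Rational(-1, 2301))), Rational(1, 2)) = Pow(Add(-68, Rational(450, 767)), Rational(1, 2)) = Pow(Rational(-51706, 767), Rational(1, 2)) = Mul(Rational(1, 767), I, Pow(39658502, Rational(1, 2)))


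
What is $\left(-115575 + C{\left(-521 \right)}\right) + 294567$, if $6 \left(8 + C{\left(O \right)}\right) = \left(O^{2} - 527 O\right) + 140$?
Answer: $\frac{810026}{3} \approx 2.7001 \cdot 10^{5}$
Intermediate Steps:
$C{\left(O \right)} = \frac{46}{3} - \frac{527 O}{6} + \frac{O^{2}}{6}$ ($C{\left(O \right)} = -8 + \frac{\left(O^{2} - 527 O\right) + 140}{6} = -8 + \frac{140 + O^{2} - 527 O}{6} = -8 + \left(\frac{70}{3} - \frac{527 O}{6} + \frac{O^{2}}{6}\right) = \frac{46}{3} - \frac{527 O}{6} + \frac{O^{2}}{6}$)
$\left(-115575 + C{\left(-521 \right)}\right) + 294567 = \left(-115575 + \left(\frac{46}{3} - - \frac{274567}{6} + \frac{\left(-521\right)^{2}}{6}\right)\right) + 294567 = \left(-115575 + \left(\frac{46}{3} + \frac{274567}{6} + \frac{1}{6} \cdot 271441\right)\right) + 294567 = \left(-115575 + \left(\frac{46}{3} + \frac{274567}{6} + \frac{271441}{6}\right)\right) + 294567 = \left(-115575 + \frac{273050}{3}\right) + 294567 = - \frac{73675}{3} + 294567 = \frac{810026}{3}$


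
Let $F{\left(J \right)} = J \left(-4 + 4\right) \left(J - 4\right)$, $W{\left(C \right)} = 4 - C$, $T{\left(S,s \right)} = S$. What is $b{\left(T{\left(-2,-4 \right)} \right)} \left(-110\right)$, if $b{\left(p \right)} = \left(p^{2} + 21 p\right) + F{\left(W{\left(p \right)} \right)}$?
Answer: $4180$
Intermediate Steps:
$F{\left(J \right)} = 0$ ($F{\left(J \right)} = J 0 \left(-4 + J\right) = 0 \left(-4 + J\right) = 0$)
$b{\left(p \right)} = p^{2} + 21 p$ ($b{\left(p \right)} = \left(p^{2} + 21 p\right) + 0 = p^{2} + 21 p$)
$b{\left(T{\left(-2,-4 \right)} \right)} \left(-110\right) = - 2 \left(21 - 2\right) \left(-110\right) = \left(-2\right) 19 \left(-110\right) = \left(-38\right) \left(-110\right) = 4180$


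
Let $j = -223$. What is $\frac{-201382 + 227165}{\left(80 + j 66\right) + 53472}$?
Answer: $\frac{25783}{38834} \approx 0.66393$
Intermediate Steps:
$\frac{-201382 + 227165}{\left(80 + j 66\right) + 53472} = \frac{-201382 + 227165}{\left(80 - 14718\right) + 53472} = \frac{25783}{\left(80 - 14718\right) + 53472} = \frac{25783}{-14638 + 53472} = \frac{25783}{38834}$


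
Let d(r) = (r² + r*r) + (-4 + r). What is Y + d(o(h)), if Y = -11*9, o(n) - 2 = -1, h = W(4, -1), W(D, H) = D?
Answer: -100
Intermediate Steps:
h = 4
o(n) = 1 (o(n) = 2 - 1 = 1)
d(r) = -4 + r + 2*r² (d(r) = (r² + r²) + (-4 + r) = 2*r² + (-4 + r) = -4 + r + 2*r²)
Y = -99
Y + d(o(h)) = -99 + (-4 + 1 + 2*1²) = -99 + (-4 + 1 + 2*1) = -99 + (-4 + 1 + 2) = -99 - 1 = -100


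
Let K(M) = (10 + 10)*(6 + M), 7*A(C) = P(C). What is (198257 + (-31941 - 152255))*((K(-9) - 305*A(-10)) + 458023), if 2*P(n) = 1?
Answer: 90147559797/14 ≈ 6.4391e+9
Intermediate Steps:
P(n) = ½ (P(n) = (½)*1 = ½)
A(C) = 1/14 (A(C) = (⅐)*(½) = 1/14)
K(M) = 120 + 20*M (K(M) = 20*(6 + M) = 120 + 20*M)
(198257 + (-31941 - 152255))*((K(-9) - 305*A(-10)) + 458023) = (198257 + (-31941 - 152255))*(((120 + 20*(-9)) - 305*1/14) + 458023) = (198257 - 184196)*(((120 - 180) - 305/14) + 458023) = 14061*((-60 - 305/14) + 458023) = 14061*(-1145/14 + 458023) = 14061*(6411177/14) = 90147559797/14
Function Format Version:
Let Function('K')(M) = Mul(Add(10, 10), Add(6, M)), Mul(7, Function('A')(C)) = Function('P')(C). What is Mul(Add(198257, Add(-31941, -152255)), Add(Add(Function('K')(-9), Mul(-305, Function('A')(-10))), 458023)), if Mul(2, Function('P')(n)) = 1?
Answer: Rational(90147559797, 14) ≈ 6.4391e+9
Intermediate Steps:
Function('P')(n) = Rational(1, 2) (Function('P')(n) = Mul(Rational(1, 2), 1) = Rational(1, 2))
Function('A')(C) = Rational(1, 14) (Function('A')(C) = Mul(Rational(1, 7), Rational(1, 2)) = Rational(1, 14))
Function('K')(M) = Add(120, Mul(20, M)) (Function('K')(M) = Mul(20, Add(6, M)) = Add(120, Mul(20, M)))
Mul(Add(198257, Add(-31941, -152255)), Add(Add(Function('K')(-9), Mul(-305, Function('A')(-10))), 458023)) = Mul(Add(198257, Add(-31941, -152255)), Add(Add(Add(120, Mul(20, -9)), Mul(-305, Rational(1, 14))), 458023)) = Mul(Add(198257, -184196), Add(Add(Add(120, -180), Rational(-305, 14)), 458023)) = Mul(14061, Add(Add(-60, Rational(-305, 14)), 458023)) = Mul(14061, Add(Rational(-1145, 14), 458023)) = Mul(14061, Rational(6411177, 14)) = Rational(90147559797, 14)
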